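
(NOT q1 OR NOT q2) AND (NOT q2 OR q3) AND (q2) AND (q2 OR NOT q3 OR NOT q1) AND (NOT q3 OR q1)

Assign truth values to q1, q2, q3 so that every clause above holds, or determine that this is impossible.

UNSATISFIABLE

The clause (q2) is unit, so q2 = true.
The clause (NOT q1) is unit, so q1 = false.
The clause (q3) is unit, so q3 = true.
That conflicts with the unit clause (NOT q3).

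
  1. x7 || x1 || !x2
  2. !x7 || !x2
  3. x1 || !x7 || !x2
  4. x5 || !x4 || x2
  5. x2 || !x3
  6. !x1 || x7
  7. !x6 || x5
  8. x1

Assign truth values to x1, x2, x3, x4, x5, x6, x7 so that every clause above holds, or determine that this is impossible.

From the singleton clause (x1), x1 = true.
From the singleton clause (x7), x7 = true.
From the singleton clause (!x2), x2 = false.
From the singleton clause (!x3), x3 = false.
Suppose x5 = false.
From the singleton clause (!x4), x4 = false.
From the singleton clause (!x6), x6 = false.
All clauses are satisfied.

x1 ↦ true; x2 ↦ false; x3 ↦ false; x4 ↦ false; x5 ↦ false; x6 ↦ false; x7 ↦ true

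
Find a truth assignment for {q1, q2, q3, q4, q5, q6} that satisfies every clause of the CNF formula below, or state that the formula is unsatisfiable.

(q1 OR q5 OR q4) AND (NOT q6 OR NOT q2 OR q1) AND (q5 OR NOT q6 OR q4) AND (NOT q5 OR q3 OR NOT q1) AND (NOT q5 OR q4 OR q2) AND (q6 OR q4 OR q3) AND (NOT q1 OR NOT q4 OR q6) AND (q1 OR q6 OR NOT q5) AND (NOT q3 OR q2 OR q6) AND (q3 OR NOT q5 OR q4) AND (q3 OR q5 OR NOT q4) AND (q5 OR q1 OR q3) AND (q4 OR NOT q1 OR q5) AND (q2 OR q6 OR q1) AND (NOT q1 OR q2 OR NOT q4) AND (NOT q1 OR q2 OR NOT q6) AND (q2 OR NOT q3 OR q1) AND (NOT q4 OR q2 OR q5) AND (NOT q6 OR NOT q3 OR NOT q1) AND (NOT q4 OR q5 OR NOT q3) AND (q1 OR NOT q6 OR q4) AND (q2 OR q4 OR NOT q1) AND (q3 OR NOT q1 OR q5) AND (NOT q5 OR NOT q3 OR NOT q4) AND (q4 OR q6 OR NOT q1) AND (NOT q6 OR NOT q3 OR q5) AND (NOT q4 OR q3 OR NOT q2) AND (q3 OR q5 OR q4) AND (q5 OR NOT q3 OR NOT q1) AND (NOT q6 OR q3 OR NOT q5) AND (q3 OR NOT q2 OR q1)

UNSATISFIABLE

Branch on q1: set q1 = true.
Branch on q5: set q5 = false.
Unit clause (q4) forces q4 = true.
Unit clause (q6) forces q6 = true.
Unit clause (q3) forces q3 = true.
But (NOT q3) is also a unit clause — contradiction.
So q5 must be the other value — set q5 = true.
Unit clause (q3) forces q3 = true.
Unit clause (NOT q6) forces q6 = false.
Unit clause (NOT q4) forces q4 = false.
But (q4) is also a unit clause — contradiction.
Both values of q5 lead to a conflict.
So q1 must be the other value — set q1 = false.
Branch on q5: set q5 = true.
Unit clause (q6) forces q6 = true.
Unit clause (NOT q2) forces q2 = false.
Unit clause (q4) forces q4 = true.
Unit clause (NOT q3) forces q3 = false.
But (q3) is also a unit clause — contradiction.
So q5 must be the other value — set q5 = false.
Unit clause (q4) forces q4 = true.
Unit clause (q3) forces q3 = true.
But (NOT q3) is also a unit clause — contradiction.
Both values of q5 lead to a conflict.
Both values of q1 lead to a conflict.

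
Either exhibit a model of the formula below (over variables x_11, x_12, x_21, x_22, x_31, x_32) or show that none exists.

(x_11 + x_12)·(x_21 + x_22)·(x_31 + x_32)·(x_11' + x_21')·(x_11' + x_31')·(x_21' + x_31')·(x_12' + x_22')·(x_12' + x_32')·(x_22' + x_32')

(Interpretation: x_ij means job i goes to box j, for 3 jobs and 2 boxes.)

UNSATISFIABLE

Branch on x_11: set x_11 = 1.
The clause (x_21') is unit, so x_21 = 0.
The clause (x_22) is unit, so x_22 = 1.
The clause (x_31') is unit, so x_31 = 0.
The clause (x_32) is unit, so x_32 = 1.
But (x_32') is also a unit clause — contradiction.
Undo x_11 and try x_11 = 0.
The clause (x_12) is unit, so x_12 = 1.
The clause (x_22') is unit, so x_22 = 0.
The clause (x_21) is unit, so x_21 = 1.
The clause (x_31') is unit, so x_31 = 0.
The clause (x_32) is unit, so x_32 = 1.
But (x_32') is also a unit clause — contradiction.
Either choice for x_11 ends in contradiction.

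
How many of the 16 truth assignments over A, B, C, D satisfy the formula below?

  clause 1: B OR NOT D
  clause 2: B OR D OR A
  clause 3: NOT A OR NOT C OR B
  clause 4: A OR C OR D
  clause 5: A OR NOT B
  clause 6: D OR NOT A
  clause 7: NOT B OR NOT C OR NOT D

There are 2^4 = 16 truth assignments over (A, B, C, D).
Split on A. With A = true, the clauses containing A are satisfied and NOT A drops from the rest; 1 of the 2^3 = 8 assignments to the other variables satisfy what remains.
With A = false, by the same count on the reduced clause set, 0 assignments work.
(One model: A=T, B=T, C=F, D=T.)
Total: 1 + 0 = 1.

1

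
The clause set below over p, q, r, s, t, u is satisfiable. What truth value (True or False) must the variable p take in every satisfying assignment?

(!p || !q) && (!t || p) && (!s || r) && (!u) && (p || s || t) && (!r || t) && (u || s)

Suppose p = false.
From the singleton clause (!t), t = false.
From the singleton clause (!u), u = false.
From the singleton clause (s), s = true.
From the singleton clause (r), r = true.
That conflicts with the unit clause (!r).
So every satisfying assignment has p = True.

True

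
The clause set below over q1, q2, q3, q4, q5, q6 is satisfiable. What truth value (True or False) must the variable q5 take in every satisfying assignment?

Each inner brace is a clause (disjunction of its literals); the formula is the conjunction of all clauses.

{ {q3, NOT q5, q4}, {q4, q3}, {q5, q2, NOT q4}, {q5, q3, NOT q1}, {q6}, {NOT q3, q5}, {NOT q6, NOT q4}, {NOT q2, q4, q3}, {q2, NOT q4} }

True

Suppose q5 = false.
The clause (q6) is unit, so q6 = true.
The clause (NOT q3) is unit, so q3 = false.
The clause (q4) is unit, so q4 = true.
But (NOT q4) is also a unit clause — contradiction.
So every satisfying assignment has q5 = True.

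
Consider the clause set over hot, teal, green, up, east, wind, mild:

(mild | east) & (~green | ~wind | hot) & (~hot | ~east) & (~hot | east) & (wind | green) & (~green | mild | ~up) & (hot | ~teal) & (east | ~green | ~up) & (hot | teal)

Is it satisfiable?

Suppose mild = 1.
Suppose hot = 0.
(~teal) alone gives teal = 0.
But (teal) is also a unit clause — contradiction.
So hot must be the other value — set hot = 1.
(~east) alone gives east = 0.
But (east) is also a unit clause — contradiction.
Neither hot = 1 nor hot = 0 works.
So mild must be the other value — set mild = 0.
(east) alone gives east = 1.
(~hot) alone gives hot = 0.
(~teal) alone gives teal = 0.
But (teal) is also a unit clause — contradiction.
Neither mild = 1 nor mild = 0 works.
No assignment satisfies every clause.

No, unsatisfiable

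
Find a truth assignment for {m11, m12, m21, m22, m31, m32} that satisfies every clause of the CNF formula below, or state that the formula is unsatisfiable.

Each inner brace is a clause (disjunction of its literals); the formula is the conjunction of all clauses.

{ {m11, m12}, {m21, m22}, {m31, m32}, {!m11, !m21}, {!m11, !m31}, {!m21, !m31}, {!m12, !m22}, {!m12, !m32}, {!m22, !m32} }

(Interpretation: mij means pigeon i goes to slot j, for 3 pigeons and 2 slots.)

Suppose m11 = true.
From the singleton clause (!m21), m21 = false.
From the singleton clause (m22), m22 = true.
From the singleton clause (!m31), m31 = false.
From the singleton clause (m32), m32 = true.
That conflicts with the unit clause (!m32).
Backtrack on m11: now try m11 = false.
From the singleton clause (m12), m12 = true.
From the singleton clause (!m22), m22 = false.
From the singleton clause (m21), m21 = true.
From the singleton clause (!m31), m31 = false.
From the singleton clause (m32), m32 = true.
That conflicts with the unit clause (!m32).
Both values of m11 lead to a conflict.

UNSATISFIABLE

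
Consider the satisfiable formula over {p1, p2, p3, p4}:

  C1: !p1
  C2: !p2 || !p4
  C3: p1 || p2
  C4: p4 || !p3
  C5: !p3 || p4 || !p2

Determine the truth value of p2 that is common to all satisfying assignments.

True

Suppose p2 = false.
The clause (!p1) is unit, so p1 = false.
That conflicts with the unit clause (p1).
So every satisfying assignment has p2 = True.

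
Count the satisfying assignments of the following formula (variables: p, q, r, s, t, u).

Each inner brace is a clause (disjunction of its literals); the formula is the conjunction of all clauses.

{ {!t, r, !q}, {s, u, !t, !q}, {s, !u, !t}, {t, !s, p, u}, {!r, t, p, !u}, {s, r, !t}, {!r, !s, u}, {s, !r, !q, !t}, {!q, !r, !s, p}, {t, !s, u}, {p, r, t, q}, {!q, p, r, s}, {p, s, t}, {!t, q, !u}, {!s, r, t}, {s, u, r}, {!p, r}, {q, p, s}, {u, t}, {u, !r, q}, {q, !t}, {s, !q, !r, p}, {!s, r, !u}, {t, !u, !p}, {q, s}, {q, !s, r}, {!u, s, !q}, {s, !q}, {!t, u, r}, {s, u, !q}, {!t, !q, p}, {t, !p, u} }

There are 2^6 = 64 truth assignments over (p, q, r, s, t, u).
Split on s. With s = true, the clauses containing s are satisfied and !s drops from the rest; 1 of the 2^5 = 32 assignments to the other variables satisfy what remains.
With s = false, by the same count on the reduced clause set, 0 assignments work.
Total: 1 + 0 = 1.

1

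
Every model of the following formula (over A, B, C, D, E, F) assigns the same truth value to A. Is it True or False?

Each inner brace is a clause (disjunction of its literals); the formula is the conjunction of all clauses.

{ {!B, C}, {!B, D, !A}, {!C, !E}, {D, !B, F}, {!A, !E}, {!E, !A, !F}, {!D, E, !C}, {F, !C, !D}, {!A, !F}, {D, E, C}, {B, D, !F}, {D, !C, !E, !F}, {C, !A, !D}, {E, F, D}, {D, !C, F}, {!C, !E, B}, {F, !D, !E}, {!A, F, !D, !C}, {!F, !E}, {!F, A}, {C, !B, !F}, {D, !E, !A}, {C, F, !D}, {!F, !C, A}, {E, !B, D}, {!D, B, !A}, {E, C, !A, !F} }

False

Suppose A = true.
Unit clause (!E) forces E = false.
Unit clause (!F) forces F = false.
Unit clause (D) forces D = true.
Unit clause (!C) forces C = false.
Now (C) is unsatisfied and unit — conflict.
So every satisfying assignment has A = False.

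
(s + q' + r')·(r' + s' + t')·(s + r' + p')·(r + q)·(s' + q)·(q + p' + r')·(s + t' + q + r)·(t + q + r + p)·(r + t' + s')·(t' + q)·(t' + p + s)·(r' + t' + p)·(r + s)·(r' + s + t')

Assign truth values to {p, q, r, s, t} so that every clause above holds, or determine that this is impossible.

Case r = 0:
Unit clause (q) forces q = 1.
Unit clause (s) forces s = 1.
Unit clause (t') forces t = 0.
All clauses hold; p can take either value.

p=0,  q=1,  r=0,  s=1,  t=0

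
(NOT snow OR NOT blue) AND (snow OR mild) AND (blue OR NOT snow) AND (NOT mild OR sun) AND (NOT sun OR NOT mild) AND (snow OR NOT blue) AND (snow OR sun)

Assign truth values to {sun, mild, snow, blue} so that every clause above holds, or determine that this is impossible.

UNSATISFIABLE

Branch on snow: set snow = false.
(mild) alone gives mild = true.
(sun) alone gives sun = true.
But (NOT sun) is also a unit clause — contradiction.
That branch fails; take snow = true instead.
(NOT blue) alone gives blue = false.
But (blue) is also a unit clause — contradiction.
Either choice for snow ends in contradiction.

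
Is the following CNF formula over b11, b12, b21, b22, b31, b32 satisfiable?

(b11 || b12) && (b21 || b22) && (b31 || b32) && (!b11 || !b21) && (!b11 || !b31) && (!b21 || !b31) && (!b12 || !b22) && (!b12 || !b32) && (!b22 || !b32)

Case b11 = true:
Unit clause (!b21) forces b21 = false.
Unit clause (b22) forces b22 = true.
Unit clause (!b31) forces b31 = false.
Unit clause (b32) forces b32 = true.
Now (!b32) is unsatisfied and unit — conflict.
Backtrack on b11: now try b11 = false.
Unit clause (b12) forces b12 = true.
Unit clause (!b22) forces b22 = false.
Unit clause (b21) forces b21 = true.
Unit clause (!b31) forces b31 = false.
Unit clause (b32) forces b32 = true.
Now (!b32) is unsatisfied and unit — conflict.
Either choice for b11 ends in contradiction.
No assignment satisfies every clause.

Unsatisfiable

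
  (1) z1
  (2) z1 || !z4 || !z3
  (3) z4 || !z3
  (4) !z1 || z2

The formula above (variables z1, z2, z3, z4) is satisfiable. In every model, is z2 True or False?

Suppose z2 = false.
The clause (z1) is unit, so z1 = true.
Now (!z1) is unsatisfied and unit — conflict.
So every satisfying assignment has z2 = True.

True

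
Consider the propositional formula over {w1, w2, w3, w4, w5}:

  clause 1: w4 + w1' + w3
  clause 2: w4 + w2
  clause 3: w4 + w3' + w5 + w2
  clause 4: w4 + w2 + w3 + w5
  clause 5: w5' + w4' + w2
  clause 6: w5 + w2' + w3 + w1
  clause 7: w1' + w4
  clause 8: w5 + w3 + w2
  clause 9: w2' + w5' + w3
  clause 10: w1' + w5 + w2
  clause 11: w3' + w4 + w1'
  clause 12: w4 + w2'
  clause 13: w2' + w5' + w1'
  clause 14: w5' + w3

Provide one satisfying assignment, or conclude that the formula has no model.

w1 ↦ 0,  w2 ↦ 1,  w3 ↦ 1,  w4 ↦ 1,  w5 ↦ 1

Suppose w4 = 1.
Suppose w5 = 1.
The clause (w2) is unit, so w2 = 1.
The clause (w3) is unit, so w3 = 1.
The clause (w1') is unit, so w1 = 0.
This assignment satisfies each clause.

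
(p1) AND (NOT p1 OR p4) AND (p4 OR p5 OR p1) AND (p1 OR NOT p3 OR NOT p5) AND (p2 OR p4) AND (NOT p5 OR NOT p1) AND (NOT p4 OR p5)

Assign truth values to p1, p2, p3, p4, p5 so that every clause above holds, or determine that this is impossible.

From the singleton clause (p1), p1 = true.
From the singleton clause (p4), p4 = true.
From the singleton clause (NOT p5), p5 = false.
Now (p5) is unsatisfied and unit — conflict.

UNSATISFIABLE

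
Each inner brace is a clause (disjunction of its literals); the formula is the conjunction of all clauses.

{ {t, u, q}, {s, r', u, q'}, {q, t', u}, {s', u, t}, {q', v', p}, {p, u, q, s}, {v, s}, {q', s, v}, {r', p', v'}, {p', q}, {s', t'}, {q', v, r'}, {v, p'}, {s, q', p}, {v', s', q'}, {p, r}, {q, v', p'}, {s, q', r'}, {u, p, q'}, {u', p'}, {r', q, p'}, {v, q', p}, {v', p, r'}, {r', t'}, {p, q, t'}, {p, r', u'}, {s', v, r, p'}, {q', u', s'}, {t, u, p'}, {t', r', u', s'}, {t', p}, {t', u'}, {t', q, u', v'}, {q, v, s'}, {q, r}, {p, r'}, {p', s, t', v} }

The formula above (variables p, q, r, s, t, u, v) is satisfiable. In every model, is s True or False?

Suppose s = 1.
The clause (t') is unit, so t = 0.
The clause (u) is unit, so u = 1.
The clause (p') is unit, so p = 0.
The clause (r) is unit, so r = 1.
Now (r') is unsatisfied and unit — conflict.
So every satisfying assignment has s = False.

False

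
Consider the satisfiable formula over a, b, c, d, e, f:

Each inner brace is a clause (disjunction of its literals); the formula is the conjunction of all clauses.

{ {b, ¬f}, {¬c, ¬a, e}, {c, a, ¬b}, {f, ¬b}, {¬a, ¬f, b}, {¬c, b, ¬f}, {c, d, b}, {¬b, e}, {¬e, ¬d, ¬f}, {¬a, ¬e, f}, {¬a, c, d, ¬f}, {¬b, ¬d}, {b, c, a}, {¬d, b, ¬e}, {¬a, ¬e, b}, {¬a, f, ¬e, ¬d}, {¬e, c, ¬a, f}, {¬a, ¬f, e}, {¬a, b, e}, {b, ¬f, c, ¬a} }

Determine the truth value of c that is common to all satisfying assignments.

Suppose c = False.
Try b = True.
The clause (a) is unit, so a = True.
The clause (f) is unit, so f = True.
The clause (e) is unit, so e = True.
The clause (¬d) is unit, so d = False.
Now (d) is unsatisfied and unit — conflict.
So b must be the other value — set b = False.
The clause (¬f) is unit, so f = False.
The clause (d) is unit, so d = True.
The clause (a) is unit, so a = True.
The clause (¬e) is unit, so e = False.
Now (e) is unsatisfied and unit — conflict.
Neither b = True nor b = False works.
So every satisfying assignment has c = True.

True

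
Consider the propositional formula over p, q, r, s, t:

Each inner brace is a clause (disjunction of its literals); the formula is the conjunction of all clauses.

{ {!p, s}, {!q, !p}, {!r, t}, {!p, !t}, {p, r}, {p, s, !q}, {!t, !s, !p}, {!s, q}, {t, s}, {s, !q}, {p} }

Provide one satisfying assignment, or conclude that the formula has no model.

UNSATISFIABLE

Unit clause (p) forces p = true.
Unit clause (s) forces s = true.
Unit clause (!q) forces q = false.
But (q) is also a unit clause — contradiction.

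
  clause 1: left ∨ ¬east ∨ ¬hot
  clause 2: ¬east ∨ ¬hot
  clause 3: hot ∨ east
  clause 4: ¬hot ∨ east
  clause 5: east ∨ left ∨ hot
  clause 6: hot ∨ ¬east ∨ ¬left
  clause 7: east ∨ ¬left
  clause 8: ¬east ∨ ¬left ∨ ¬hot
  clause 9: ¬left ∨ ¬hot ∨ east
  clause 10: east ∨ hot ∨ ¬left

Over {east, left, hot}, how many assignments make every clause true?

There are 2^3 = 8 truth assignments over (east, left, hot).
Split on left. With left = True, the clauses containing left are satisfied and ¬left drops from the rest; 0 of the 2^2 = 4 assignments to the other variables satisfy what remains.
With left = False, by the same count on the reduced clause set, 1 assignment works.
(One model: east=T, left=F, hot=F.)
Total: 0 + 1 = 1.

1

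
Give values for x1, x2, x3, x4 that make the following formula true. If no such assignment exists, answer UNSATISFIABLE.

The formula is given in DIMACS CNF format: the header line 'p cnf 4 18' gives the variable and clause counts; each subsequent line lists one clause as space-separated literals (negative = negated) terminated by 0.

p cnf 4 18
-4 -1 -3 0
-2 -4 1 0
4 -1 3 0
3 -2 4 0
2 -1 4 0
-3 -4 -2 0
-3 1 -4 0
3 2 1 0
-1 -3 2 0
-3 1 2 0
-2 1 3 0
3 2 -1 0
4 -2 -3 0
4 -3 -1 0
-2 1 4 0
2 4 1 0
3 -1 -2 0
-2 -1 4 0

Try x4 = False.
Try x1 = False.
Unit clause (¬x2) forces x2 = False.
That conflicts with the unit clause (x2).
That branch fails; take x1 = True instead.
Unit clause (x3) forces x3 = True.
That conflicts with the unit clause (¬x3).
Both values of x1 lead to a conflict.
That branch fails; take x4 = True instead.
Try x1 = False.
Unit clause (¬x2) forces x2 = False.
Unit clause (¬x3) forces x3 = False.
That conflicts with the unit clause (x3).
That branch fails; take x1 = True instead.
Unit clause (¬x3) forces x3 = False.
Unit clause (x2) forces x2 = True.
That conflicts with the unit clause (¬x2).
Both values of x1 lead to a conflict.
Both values of x4 lead to a conflict.

UNSATISFIABLE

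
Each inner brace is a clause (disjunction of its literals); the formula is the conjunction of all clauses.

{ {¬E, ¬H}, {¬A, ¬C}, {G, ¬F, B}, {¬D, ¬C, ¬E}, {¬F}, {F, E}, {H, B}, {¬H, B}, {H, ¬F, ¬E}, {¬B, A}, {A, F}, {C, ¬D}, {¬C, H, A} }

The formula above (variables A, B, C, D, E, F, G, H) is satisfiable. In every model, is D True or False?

False

Suppose D = True.
(¬F) alone gives F = False.
(E) alone gives E = True.
(¬H) alone gives H = False.
(¬C) alone gives C = False.
Now (C) is unsatisfied and unit — conflict.
So every satisfying assignment has D = False.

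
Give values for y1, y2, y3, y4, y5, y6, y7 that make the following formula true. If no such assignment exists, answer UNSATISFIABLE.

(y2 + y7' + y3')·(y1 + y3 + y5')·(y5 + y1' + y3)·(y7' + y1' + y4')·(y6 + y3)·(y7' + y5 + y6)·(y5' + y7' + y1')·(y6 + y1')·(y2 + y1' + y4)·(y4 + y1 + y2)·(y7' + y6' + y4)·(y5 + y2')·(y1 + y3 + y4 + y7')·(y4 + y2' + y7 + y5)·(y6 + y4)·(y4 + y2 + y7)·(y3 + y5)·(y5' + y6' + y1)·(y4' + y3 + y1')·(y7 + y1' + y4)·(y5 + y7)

Suppose y6 = 0.
From the singleton clause (y3), y3 = 1.
From the singleton clause (y1'), y1 = 0.
From the singleton clause (y4), y4 = 1.
Suppose y2 = 0.
From the singleton clause (y7'), y7 = 0.
From the singleton clause (y5), y5 = 1.
This assignment satisfies each clause.

y1 ↦ 0; y2 ↦ 0; y3 ↦ 1; y4 ↦ 1; y5 ↦ 1; y6 ↦ 0; y7 ↦ 0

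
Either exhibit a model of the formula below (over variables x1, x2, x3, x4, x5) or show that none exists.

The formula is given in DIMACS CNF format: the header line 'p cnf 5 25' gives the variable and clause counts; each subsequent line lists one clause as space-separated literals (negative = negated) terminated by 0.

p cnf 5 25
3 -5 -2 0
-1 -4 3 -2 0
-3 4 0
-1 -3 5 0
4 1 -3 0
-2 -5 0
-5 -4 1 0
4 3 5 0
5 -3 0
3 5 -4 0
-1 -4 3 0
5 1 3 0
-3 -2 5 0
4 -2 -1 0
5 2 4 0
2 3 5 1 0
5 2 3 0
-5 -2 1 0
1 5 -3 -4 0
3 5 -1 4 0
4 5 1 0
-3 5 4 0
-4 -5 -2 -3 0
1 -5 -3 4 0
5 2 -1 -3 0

Try x3 = True.
Unit clause (x4) forces x4 = True.
Unit clause (x5) forces x5 = True.
Unit clause (¬x2) forces x2 = False.
Unit clause (x1) forces x1 = True.
All clauses are satisfied.

x1=True, x2=False, x3=True, x4=True, x5=True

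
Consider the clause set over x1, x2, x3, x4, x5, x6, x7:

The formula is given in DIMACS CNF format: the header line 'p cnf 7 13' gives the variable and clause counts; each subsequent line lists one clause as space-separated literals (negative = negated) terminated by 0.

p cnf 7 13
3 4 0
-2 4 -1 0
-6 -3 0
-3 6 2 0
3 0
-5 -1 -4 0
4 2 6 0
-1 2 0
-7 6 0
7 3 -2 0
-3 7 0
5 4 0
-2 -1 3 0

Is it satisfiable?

No, unsatisfiable

The clause (x3) is unit, so x3 = True.
The clause (¬x6) is unit, so x6 = False.
The clause (x2) is unit, so x2 = True.
The clause (¬x7) is unit, so x7 = False.
But (x7) is also a unit clause — contradiction.
No assignment satisfies every clause.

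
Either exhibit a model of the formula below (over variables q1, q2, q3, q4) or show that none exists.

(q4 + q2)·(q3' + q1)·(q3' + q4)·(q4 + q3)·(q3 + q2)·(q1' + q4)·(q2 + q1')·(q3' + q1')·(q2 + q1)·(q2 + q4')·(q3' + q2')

Case q4 = 1:
From the singleton clause (q2), q2 = 1.
From the singleton clause (q3'), q3 = 0.
No clause remains; q1 is free.

q1=0, q2=1, q3=0, q4=1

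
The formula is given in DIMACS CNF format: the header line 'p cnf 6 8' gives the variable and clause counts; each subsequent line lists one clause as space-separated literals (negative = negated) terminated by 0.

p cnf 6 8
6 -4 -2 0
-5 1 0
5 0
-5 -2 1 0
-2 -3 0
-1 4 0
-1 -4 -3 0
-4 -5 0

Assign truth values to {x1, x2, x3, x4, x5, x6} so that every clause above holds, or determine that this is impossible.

From the singleton clause (x5), x5 = True.
From the singleton clause (x1), x1 = True.
From the singleton clause (x4), x4 = True.
Now (¬x4) is unsatisfied and unit — conflict.

UNSATISFIABLE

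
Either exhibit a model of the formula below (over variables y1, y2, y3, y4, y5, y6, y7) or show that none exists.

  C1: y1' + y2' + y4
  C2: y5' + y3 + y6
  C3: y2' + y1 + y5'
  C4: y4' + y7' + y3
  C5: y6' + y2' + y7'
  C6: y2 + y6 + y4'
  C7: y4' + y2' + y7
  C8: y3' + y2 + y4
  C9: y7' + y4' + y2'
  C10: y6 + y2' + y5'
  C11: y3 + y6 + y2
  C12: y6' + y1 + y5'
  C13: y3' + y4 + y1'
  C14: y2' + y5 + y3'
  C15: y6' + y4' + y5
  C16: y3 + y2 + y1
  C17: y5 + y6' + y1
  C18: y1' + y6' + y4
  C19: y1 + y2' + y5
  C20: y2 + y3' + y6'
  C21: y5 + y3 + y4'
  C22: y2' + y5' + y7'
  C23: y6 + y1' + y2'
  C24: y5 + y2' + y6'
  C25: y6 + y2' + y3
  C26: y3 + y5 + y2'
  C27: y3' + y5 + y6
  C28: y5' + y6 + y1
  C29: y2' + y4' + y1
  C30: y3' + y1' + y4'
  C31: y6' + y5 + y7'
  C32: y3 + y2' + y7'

Suppose y1 = 1.
Suppose y2 = 0.
Suppose y6 = 1.
Unit clause (y4) forces y4 = 1.
Unit clause (y5) forces y5 = 1.
Unit clause (y3') forces y3 = 0.
Unit clause (y7') forces y7 = 0.
All clauses are satisfied.

y1: 1, y2: 0, y3: 0, y4: 1, y5: 1, y6: 1, y7: 0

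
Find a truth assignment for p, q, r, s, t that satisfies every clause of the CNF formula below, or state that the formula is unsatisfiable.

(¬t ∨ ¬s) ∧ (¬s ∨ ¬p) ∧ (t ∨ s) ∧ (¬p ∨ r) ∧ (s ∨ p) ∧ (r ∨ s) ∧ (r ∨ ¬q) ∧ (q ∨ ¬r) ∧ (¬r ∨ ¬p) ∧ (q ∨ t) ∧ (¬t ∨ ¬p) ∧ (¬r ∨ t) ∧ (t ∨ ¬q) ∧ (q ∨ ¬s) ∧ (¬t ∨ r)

UNSATISFIABLE

Case t = False:
(s) alone gives s = True.
(¬p) alone gives p = False.
(q) alone gives q = True.
Now (¬q) is unsatisfied and unit — conflict.
So t must be the other value — set t = True.
(¬s) alone gives s = False.
(p) alone gives p = True.
Now (¬p) is unsatisfied and unit — conflict.
Either choice for t ends in contradiction.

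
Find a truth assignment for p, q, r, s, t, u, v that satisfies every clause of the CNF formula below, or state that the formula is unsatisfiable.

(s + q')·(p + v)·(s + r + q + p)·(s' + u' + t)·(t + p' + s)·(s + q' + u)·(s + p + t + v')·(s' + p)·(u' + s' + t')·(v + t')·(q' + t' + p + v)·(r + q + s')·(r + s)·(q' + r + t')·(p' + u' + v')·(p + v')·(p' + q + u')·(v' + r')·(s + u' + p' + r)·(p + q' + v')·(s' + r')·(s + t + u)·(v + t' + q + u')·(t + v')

p ↦ 1,  q ↦ 1,  r ↦ 0,  s ↦ 1,  t ↦ 0,  u ↦ 0,  v ↦ 0

Branch on s: set s = 1.
The clause (p) is unit, so p = 1.
The clause (r') is unit, so r = 0.
The clause (q) is unit, so q = 1.
The clause (t') is unit, so t = 0.
The clause (u') is unit, so u = 0.
The clause (v') is unit, so v = 0.
All clauses are satisfied.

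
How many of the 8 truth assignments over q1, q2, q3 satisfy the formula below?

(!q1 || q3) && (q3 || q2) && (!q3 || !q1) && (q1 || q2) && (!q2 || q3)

There are 2^3 = 8 truth assignments over (q1, q2, q3).
Split on q2. With q2 = true, the clauses containing q2 are satisfied and !q2 drops from the rest; 1 of the 2^2 = 4 assignments to the other variables satisfy what remains.
With q2 = false, by the same count on the reduced clause set, 0 assignments work.
(One model: q1=F, q2=T, q3=T.)
Total: 1 + 0 = 1.

1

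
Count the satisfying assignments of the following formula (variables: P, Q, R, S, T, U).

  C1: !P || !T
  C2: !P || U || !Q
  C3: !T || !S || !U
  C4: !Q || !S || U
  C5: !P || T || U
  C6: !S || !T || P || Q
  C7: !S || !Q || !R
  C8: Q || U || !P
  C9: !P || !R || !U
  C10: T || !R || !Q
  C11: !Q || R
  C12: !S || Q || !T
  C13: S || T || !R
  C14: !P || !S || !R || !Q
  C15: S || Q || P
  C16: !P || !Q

There are 2^6 = 64 truth assignments over (P, Q, R, S, T, U).
Split on S. With S = true, the clauses containing S are satisfied and !S drops from the rest; 5 of the 2^5 = 32 assignments to the other variables satisfy what remains.
With S = false, by the same count on the reduced clause set, 3 assignments work.
Total: 5 + 3 = 8.

8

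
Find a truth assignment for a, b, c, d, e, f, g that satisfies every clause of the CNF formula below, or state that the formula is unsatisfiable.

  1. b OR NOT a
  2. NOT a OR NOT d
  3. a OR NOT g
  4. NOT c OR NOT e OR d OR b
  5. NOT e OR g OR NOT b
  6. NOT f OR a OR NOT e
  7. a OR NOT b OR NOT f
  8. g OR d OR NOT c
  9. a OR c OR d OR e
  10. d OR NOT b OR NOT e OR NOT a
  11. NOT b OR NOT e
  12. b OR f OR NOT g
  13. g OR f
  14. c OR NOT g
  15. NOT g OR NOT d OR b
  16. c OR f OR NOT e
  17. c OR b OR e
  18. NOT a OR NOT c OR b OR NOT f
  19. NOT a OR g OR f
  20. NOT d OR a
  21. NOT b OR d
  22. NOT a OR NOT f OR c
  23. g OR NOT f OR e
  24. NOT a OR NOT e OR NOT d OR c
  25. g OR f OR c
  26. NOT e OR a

Case b = true:
The clause (NOT e) is unit, so e = false.
The clause (d) is unit, so d = true.
The clause (NOT a) is unit, so a = false.
But (a) is also a unit clause — contradiction.
Undo b and try b = false.
The clause (NOT a) is unit, so a = false.
The clause (NOT g) is unit, so g = false.
The clause (f) is unit, so f = true.
The clause (NOT e) is unit, so e = false.
But (e) is also a unit clause — contradiction.
Neither b = true nor b = false works.

UNSATISFIABLE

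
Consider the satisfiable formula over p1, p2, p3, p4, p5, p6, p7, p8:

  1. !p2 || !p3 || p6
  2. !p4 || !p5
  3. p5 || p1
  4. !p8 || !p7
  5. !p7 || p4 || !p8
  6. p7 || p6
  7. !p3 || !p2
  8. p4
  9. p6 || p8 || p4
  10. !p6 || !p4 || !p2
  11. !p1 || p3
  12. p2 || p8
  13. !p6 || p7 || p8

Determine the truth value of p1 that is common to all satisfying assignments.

True

Suppose p1 = false.
The clause (p5) is unit, so p5 = true.
The clause (!p4) is unit, so p4 = false.
Now (p4) is unsatisfied and unit — conflict.
So every satisfying assignment has p1 = True.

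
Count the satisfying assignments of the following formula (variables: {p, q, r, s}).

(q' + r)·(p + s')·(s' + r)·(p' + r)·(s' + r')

There are 2^4 = 16 truth assignments over (p, q, r, s).
Check each against the 5 clauses (columns in the order p, q, r, s):
  F F F F  ✓ satisfies all
  F F F T  ✗ fails (p + s')
  F F T F  ✓ satisfies all
  F F T T  ✗ fails (p + s')
  F T F F  ✗ fails (q' + r)
  F T F T  ✗ fails (q' + r)
  F T T F  ✓ satisfies all
  F T T T  ✗ fails (p + s')
  T F F F  ✗ fails (p' + r)
  T F F T  ✗ fails (s' + r)
  T F T F  ✓ satisfies all
  T F T T  ✗ fails (s' + r')
  T T F F  ✗ fails (q' + r)
  T T F T  ✗ fails (q' + r)
  T T T F  ✓ satisfies all
  T T T T  ✗ fails (s' + r')
5 of the 16 rows are models.

5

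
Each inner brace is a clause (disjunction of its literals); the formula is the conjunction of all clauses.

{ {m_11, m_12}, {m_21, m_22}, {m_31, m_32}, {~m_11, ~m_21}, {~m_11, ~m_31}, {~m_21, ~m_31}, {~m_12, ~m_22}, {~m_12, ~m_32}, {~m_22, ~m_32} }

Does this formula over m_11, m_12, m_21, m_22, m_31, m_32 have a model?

No

Suppose m_11 = 1.
Unit clause (~m_21) forces m_21 = 0.
Unit clause (m_22) forces m_22 = 1.
Unit clause (~m_31) forces m_31 = 0.
Unit clause (m_32) forces m_32 = 1.
That conflicts with the unit clause (~m_32).
That branch fails; take m_11 = 0 instead.
Unit clause (m_12) forces m_12 = 1.
Unit clause (~m_22) forces m_22 = 0.
Unit clause (m_21) forces m_21 = 1.
Unit clause (~m_31) forces m_31 = 0.
Unit clause (m_32) forces m_32 = 1.
That conflicts with the unit clause (~m_32).
Both values of m_11 lead to a conflict.
No assignment satisfies every clause.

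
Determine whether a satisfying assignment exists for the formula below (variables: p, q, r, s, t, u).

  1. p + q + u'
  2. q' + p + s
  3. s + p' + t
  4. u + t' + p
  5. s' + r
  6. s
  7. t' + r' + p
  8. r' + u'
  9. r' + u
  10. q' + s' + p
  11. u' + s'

(s) alone gives s = 1.
(r) alone gives r = 1.
(u') alone gives u = 0.
That conflicts with the unit clause (u).
No assignment satisfies every clause.

No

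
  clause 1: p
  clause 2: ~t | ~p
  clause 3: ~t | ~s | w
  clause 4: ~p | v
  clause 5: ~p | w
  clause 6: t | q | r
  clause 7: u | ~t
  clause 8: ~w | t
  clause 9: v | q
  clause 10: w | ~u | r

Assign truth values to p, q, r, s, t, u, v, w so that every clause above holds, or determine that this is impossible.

UNSATISFIABLE

From the singleton clause (p), p = 1.
From the singleton clause (~t), t = 0.
From the singleton clause (v), v = 1.
From the singleton clause (w), w = 1.
But (~w) is also a unit clause — contradiction.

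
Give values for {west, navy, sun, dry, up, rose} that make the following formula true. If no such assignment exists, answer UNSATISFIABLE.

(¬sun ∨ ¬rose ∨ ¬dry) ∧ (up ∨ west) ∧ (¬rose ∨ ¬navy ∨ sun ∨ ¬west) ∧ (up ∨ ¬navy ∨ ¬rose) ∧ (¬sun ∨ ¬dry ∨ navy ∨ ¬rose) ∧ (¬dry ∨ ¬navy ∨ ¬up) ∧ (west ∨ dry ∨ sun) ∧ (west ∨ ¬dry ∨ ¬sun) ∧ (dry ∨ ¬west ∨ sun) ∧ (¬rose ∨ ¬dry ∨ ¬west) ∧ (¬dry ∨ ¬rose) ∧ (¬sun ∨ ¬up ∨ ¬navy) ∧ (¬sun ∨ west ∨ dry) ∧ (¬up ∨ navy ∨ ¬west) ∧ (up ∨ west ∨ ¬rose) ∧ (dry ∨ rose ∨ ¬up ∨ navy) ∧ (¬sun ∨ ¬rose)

Try up = False.
From the singleton clause (west), west = True.
Try navy = True.
From the singleton clause (¬rose), rose = False.
Try dry = True.
All clauses hold; sun can take either value.

west=True; navy=True; sun=False; dry=True; up=False; rose=False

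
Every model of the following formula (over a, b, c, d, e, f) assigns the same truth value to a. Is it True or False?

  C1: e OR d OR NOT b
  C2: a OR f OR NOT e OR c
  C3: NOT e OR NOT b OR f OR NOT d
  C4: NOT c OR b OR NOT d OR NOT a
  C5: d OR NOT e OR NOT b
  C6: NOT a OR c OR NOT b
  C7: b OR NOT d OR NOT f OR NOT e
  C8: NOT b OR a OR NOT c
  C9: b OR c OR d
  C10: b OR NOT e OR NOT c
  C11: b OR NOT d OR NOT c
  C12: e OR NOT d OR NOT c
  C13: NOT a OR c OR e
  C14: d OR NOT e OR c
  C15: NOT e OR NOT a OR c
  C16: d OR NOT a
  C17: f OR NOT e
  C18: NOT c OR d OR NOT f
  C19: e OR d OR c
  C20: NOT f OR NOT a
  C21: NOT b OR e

False

Suppose a = true.
Unit clause (d) forces d = true.
Unit clause (NOT f) forces f = false.
Unit clause (NOT e) forces e = false.
Unit clause (NOT c) forces c = false.
That conflicts with the unit clause (c).
So every satisfying assignment has a = False.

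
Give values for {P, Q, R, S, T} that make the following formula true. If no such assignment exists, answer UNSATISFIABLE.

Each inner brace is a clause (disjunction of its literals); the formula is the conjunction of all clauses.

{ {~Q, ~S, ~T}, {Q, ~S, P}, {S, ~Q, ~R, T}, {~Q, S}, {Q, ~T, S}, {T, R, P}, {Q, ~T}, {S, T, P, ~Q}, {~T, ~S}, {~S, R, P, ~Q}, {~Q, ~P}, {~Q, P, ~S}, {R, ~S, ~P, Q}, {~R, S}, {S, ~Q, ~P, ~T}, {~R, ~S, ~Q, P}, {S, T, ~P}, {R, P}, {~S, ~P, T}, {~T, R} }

UNSATISFIABLE

Case Q = 0:
From the singleton clause (~T), T = 0.
Case S = 0:
From the singleton clause (~R), R = 0.
From the singleton clause (P), P = 1.
That conflicts with the unit clause (~P).
Undo S and try S = 1.
From the singleton clause (P), P = 1.
That conflicts with the unit clause (~P).
Both values of S lead to a conflict.
Undo Q and try Q = 1.
From the singleton clause (S), S = 1.
From the singleton clause (~T), T = 0.
From the singleton clause (~P), P = 0.
That conflicts with the unit clause (P).
Both values of Q lead to a conflict.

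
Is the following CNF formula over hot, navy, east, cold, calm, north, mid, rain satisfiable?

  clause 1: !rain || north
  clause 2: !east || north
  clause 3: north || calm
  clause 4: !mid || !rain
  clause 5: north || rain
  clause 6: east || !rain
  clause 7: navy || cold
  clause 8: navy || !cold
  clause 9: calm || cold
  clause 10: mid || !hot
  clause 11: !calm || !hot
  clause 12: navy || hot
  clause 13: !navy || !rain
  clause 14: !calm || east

Suppose rain = false.
From the singleton clause (north), north = true.
Suppose navy = true.
Suppose calm = true.
From the singleton clause (!hot), hot = false.
From the singleton clause (east), east = true.
All clauses hold; cold, mid can take either value.
A satisfying assignment: hot=false; navy=true; east=true; cold=true; calm=true; north=true; mid=false; rain=false.

Satisfiable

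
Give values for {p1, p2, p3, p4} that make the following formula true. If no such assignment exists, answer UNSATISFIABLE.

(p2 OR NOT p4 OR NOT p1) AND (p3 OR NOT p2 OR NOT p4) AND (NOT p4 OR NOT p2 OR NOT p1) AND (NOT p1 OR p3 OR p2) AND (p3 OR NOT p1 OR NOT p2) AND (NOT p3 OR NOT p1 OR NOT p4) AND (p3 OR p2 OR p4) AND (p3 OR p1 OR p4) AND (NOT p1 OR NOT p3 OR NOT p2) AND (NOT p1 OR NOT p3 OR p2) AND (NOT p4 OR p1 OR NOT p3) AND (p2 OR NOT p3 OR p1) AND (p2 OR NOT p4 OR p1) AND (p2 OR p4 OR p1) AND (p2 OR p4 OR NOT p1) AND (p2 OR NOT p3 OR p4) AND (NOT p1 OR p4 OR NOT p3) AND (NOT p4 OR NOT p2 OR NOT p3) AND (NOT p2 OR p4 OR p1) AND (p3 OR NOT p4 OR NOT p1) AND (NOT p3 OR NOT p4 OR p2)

UNSATISFIABLE

Branch on p2: set p2 = true.
Branch on p3: set p3 = true.
From the singleton clause (NOT p1), p1 = false.
From the singleton clause (NOT p4), p4 = false.
But (p4) is also a unit clause — contradiction.
So p3 must be the other value — set p3 = false.
From the singleton clause (NOT p4), p4 = false.
From the singleton clause (NOT p1), p1 = false.
But (p1) is also a unit clause — contradiction.
Both values of p3 lead to a conflict.
So p2 must be the other value — set p2 = false.
Branch on p4: set p4 = false.
From the singleton clause (p3), p3 = true.
But (NOT p3) is also a unit clause — contradiction.
So p4 must be the other value — set p4 = true.
From the singleton clause (NOT p1), p1 = false.
But (p1) is also a unit clause — contradiction.
Both values of p4 lead to a conflict.
Both values of p2 lead to a conflict.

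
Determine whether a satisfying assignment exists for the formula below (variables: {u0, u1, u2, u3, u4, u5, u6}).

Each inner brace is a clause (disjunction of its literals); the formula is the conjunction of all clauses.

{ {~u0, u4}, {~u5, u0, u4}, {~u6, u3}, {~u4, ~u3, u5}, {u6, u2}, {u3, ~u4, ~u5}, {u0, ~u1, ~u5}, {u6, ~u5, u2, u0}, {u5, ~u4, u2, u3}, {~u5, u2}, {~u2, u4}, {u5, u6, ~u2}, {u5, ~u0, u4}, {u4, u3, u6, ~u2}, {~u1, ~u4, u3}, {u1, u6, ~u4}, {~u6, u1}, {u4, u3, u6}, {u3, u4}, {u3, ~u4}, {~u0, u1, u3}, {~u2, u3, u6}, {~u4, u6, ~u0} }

Satisfiable

Case u0 = 0:
Case u5 = 0:
Case u6 = 1:
From the singleton clause (u3), u3 = 1.
From the singleton clause (~u4), u4 = 0.
From the singleton clause (~u2), u2 = 0.
From the singleton clause (u1), u1 = 1.
This assignment satisfies each clause.
A satisfying assignment: u0=0,  u1=1,  u2=0,  u3=1,  u4=0,  u5=0,  u6=1.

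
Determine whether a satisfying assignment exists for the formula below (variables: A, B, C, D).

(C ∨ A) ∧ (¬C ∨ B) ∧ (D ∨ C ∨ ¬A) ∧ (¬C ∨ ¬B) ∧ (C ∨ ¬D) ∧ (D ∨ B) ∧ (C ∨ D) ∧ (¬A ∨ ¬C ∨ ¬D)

Branch on C: set C = True.
Unit clause (B) forces B = True.
Now (¬B) is unsatisfied and unit — conflict.
Undo C and try C = False.
Unit clause (A) forces A = True.
Unit clause (D) forces D = True.
Now (¬D) is unsatisfied and unit — conflict.
Neither C = True nor C = False works.
No assignment satisfies every clause.

No, unsatisfiable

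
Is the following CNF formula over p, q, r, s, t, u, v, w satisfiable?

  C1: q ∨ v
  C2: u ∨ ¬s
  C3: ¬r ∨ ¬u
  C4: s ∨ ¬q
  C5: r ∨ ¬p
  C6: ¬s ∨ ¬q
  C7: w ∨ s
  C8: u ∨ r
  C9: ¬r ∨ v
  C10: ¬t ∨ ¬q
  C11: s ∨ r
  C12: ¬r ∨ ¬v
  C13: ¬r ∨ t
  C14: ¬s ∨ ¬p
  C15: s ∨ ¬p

Branch on q: set q = False.
The clause (v) is unit, so v = True.
The clause (¬r) is unit, so r = False.
The clause (¬p) is unit, so p = False.
The clause (u) is unit, so u = True.
The clause (s) is unit, so s = True.
All clauses hold; t, w can take either value.
A satisfying assignment: p ↦ False, q ↦ False, r ↦ False, s ↦ True, t ↦ False, u ↦ True, v ↦ True, w ↦ False.

Yes, satisfiable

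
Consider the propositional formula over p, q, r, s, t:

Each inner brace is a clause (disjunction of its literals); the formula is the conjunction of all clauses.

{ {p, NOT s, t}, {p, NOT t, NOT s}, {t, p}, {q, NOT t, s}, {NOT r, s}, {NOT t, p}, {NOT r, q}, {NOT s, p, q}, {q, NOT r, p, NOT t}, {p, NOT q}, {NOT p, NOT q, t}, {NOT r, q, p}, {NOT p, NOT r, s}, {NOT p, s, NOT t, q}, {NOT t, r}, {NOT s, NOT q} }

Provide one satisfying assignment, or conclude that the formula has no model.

p: true,  q: false,  r: false,  s: false,  t: false

Case t = false:
The clause (p) is unit, so p = true.
The clause (NOT q) is unit, so q = false.
The clause (NOT r) is unit, so r = false.
All clauses hold; s can take either value.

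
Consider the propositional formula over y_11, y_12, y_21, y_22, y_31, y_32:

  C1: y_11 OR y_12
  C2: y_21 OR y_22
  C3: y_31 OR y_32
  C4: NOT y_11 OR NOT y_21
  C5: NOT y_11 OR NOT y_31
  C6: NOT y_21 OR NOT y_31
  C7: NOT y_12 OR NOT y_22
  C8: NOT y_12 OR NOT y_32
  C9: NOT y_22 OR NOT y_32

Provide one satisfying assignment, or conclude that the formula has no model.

UNSATISFIABLE

Try y_11 = true.
From the singleton clause (NOT y_21), y_21 = false.
From the singleton clause (y_22), y_22 = true.
From the singleton clause (NOT y_31), y_31 = false.
From the singleton clause (y_32), y_32 = true.
But (NOT y_32) is also a unit clause — contradiction.
Undo y_11 and try y_11 = false.
From the singleton clause (y_12), y_12 = true.
From the singleton clause (NOT y_22), y_22 = false.
From the singleton clause (y_21), y_21 = true.
From the singleton clause (NOT y_31), y_31 = false.
From the singleton clause (y_32), y_32 = true.
But (NOT y_32) is also a unit clause — contradiction.
Either choice for y_11 ends in contradiction.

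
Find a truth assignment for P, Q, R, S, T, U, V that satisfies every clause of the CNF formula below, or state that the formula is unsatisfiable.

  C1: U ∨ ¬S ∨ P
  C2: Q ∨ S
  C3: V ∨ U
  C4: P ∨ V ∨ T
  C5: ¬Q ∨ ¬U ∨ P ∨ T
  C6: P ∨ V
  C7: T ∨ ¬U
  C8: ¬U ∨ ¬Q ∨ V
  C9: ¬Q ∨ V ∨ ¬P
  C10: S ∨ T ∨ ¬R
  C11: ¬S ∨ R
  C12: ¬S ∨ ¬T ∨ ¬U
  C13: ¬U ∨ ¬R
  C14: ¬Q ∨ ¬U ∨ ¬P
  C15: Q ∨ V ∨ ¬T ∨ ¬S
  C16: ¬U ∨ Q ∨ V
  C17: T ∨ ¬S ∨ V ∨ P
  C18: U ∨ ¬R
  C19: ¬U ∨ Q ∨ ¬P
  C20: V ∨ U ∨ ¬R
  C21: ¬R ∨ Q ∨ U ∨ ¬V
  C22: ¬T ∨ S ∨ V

P=True,  Q=True,  R=False,  S=False,  T=True,  U=False,  V=True

Branch on Q: set Q = True.
Branch on V: set V = True.
Branch on T: set T = True.
Branch on S: set S = False.
Branch on U: set U = False.
Unit clause (¬R) forces R = False.
Every clause is now satisfied; P is unconstrained.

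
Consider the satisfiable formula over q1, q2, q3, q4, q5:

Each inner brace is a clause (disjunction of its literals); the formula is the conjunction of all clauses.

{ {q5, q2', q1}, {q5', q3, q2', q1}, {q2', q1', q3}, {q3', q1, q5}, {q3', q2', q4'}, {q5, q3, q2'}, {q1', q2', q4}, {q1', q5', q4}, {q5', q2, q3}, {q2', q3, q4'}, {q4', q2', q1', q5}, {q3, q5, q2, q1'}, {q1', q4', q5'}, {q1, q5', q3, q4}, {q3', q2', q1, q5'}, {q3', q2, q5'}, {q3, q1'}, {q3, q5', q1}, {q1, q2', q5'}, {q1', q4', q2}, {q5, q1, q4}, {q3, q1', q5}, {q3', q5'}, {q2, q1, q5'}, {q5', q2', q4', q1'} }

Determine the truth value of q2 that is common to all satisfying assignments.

False

Suppose q2 = 1.
Case q5 = 1:
Unit clause (q1) forces q1 = 1.
Unit clause (q3) forces q3 = 1.
But (q3') is also a unit clause — contradiction.
So q5 must be the other value — set q5 = 0.
Unit clause (q1) forces q1 = 1.
Unit clause (q3) forces q3 = 1.
Unit clause (q4') forces q4 = 0.
But (q4) is also a unit clause — contradiction.
Either choice for q5 ends in contradiction.
So every satisfying assignment has q2 = False.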